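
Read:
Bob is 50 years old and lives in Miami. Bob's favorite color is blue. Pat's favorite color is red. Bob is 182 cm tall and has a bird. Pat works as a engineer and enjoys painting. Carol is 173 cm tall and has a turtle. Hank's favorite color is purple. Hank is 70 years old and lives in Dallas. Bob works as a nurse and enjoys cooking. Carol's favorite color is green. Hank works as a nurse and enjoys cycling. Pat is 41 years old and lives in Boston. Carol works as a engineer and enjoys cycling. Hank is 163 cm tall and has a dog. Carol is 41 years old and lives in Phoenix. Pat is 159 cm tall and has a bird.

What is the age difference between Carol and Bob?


|41 - 50| = 9

9


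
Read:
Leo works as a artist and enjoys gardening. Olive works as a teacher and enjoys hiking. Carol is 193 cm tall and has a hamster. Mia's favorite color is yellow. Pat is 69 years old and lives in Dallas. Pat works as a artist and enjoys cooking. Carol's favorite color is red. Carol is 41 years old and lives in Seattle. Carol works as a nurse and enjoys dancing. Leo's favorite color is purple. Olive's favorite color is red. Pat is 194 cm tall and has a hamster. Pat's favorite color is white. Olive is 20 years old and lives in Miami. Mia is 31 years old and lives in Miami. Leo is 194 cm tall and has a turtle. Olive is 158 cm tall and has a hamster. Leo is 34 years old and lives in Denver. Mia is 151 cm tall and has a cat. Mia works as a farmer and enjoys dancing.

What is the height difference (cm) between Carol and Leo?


|193 - 194| = 1

1


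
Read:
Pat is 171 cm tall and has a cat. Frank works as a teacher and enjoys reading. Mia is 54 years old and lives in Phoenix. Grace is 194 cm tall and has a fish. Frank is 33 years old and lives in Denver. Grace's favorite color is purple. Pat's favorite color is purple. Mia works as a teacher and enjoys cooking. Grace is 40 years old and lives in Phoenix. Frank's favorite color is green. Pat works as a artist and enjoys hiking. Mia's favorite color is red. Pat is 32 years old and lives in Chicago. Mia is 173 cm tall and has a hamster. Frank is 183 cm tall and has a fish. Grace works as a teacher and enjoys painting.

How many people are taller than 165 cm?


Taller than 165: 4

4


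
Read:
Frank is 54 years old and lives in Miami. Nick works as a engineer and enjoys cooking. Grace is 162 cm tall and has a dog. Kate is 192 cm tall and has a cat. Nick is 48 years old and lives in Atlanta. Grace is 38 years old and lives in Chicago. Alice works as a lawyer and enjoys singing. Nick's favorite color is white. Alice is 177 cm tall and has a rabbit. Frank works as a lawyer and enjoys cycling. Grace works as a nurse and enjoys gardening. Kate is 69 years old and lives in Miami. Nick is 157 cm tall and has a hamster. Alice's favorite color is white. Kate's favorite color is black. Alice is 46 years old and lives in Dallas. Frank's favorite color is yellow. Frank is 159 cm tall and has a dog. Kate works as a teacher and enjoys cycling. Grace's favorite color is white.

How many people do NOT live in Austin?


Not in Austin: 5

5


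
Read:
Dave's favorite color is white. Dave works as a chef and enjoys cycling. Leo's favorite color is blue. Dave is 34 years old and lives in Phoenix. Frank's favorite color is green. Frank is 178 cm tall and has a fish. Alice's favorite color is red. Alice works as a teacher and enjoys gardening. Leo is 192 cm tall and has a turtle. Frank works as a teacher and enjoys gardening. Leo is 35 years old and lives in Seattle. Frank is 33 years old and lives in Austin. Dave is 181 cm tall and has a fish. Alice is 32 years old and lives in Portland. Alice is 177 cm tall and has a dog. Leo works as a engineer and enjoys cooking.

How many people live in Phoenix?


Count in Phoenix: 1

1


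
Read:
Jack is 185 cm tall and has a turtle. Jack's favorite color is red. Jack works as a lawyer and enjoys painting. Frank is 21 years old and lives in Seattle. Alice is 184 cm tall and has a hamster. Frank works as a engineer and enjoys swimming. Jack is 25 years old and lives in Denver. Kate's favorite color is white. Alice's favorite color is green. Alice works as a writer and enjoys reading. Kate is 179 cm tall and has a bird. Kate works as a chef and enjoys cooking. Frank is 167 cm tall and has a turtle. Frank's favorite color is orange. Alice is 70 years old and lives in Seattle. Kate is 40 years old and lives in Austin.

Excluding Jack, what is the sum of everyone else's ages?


Sum (excluding Jack): 131

131


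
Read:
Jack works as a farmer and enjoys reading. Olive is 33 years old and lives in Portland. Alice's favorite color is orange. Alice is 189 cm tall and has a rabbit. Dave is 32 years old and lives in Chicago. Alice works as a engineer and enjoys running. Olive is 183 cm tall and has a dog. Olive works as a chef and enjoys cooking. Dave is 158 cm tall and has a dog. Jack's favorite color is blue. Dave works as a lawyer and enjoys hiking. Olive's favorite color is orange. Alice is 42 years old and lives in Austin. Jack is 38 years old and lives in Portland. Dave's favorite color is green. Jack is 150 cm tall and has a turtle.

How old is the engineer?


The engineer is Alice, age 42

42


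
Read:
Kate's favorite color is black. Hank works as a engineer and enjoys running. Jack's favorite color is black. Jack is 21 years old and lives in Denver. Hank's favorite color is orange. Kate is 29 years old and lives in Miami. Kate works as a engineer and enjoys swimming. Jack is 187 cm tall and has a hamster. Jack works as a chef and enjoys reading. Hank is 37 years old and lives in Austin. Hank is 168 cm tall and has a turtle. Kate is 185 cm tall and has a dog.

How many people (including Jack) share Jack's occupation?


Jack is a chef. Count = 1

1


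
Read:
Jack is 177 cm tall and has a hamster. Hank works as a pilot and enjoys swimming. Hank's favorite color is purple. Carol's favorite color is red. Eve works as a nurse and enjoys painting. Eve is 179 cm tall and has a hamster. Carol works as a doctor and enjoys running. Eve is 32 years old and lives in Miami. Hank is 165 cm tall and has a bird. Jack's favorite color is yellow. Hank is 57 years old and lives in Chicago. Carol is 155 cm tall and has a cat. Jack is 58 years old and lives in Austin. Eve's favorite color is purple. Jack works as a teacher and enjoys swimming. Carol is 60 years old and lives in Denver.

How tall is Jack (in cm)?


Jack is 177 cm tall

177


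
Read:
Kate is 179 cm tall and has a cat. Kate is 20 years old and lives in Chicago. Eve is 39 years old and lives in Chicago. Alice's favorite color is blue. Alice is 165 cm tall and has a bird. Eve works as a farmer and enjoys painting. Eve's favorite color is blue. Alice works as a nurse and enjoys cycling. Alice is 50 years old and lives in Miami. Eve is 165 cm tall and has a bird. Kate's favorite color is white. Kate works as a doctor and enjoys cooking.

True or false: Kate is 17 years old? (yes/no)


Kate is actually 20. no

no


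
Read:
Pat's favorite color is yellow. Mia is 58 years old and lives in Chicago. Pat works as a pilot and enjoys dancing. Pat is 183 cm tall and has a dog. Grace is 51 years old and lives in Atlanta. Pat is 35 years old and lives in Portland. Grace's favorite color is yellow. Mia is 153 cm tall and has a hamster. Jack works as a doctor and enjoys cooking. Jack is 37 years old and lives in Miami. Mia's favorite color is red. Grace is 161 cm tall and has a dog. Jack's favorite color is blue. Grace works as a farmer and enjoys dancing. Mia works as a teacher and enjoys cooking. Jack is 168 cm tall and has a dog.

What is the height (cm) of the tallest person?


Tallest: Pat at 183 cm

183


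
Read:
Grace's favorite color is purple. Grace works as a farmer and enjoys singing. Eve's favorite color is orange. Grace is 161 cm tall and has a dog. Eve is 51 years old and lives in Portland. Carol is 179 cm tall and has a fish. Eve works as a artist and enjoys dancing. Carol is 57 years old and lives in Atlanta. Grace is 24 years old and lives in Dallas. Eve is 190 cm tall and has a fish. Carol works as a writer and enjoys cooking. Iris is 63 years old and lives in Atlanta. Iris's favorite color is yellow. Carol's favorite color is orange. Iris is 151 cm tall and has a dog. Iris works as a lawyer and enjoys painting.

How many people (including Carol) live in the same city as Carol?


Carol lives in Atlanta. Count = 2

2


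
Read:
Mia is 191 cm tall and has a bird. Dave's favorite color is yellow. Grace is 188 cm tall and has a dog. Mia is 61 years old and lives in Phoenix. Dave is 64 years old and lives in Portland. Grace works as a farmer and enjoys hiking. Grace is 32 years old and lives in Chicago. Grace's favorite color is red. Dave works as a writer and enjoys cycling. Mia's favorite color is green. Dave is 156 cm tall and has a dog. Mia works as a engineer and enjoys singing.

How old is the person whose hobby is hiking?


Person with hobby=hiking is Grace, age 32

32


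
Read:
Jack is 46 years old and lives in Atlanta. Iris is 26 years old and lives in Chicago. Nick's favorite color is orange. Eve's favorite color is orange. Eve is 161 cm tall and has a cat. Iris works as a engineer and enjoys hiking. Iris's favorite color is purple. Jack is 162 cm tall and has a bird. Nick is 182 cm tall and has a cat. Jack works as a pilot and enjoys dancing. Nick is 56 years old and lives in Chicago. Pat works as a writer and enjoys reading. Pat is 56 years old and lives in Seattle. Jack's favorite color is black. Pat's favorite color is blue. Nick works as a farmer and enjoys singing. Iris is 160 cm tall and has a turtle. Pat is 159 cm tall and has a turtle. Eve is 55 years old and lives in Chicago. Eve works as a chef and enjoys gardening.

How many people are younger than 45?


Filter: 1

1


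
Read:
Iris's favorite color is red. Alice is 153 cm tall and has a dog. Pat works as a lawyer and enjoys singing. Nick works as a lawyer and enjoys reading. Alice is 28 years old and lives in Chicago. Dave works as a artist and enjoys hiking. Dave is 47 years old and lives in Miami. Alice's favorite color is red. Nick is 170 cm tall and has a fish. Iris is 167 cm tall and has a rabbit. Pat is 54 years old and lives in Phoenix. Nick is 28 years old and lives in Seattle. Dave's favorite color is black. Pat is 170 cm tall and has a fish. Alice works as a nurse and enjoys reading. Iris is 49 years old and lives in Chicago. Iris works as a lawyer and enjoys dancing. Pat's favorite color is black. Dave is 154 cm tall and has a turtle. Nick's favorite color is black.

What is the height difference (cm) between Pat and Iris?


|170 - 167| = 3

3


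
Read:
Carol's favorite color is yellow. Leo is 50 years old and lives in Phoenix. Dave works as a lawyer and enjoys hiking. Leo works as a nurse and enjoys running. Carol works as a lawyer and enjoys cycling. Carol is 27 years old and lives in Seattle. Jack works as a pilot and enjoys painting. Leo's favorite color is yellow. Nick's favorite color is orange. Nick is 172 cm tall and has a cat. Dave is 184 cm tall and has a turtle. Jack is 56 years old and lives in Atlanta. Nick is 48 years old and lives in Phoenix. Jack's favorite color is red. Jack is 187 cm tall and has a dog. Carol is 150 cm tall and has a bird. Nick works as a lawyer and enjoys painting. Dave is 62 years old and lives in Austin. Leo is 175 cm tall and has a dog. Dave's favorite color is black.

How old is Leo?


Leo is 50 years old

50


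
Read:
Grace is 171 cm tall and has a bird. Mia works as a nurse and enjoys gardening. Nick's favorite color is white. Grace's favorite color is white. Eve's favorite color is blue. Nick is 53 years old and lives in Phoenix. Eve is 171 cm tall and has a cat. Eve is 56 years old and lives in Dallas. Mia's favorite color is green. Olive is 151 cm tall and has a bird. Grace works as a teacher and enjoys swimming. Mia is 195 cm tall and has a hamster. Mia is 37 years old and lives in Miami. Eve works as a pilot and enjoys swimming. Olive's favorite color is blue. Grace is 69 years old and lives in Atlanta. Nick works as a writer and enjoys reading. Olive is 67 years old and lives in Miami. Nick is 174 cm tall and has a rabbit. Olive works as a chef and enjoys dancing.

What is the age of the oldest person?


Oldest: Grace at 69

69


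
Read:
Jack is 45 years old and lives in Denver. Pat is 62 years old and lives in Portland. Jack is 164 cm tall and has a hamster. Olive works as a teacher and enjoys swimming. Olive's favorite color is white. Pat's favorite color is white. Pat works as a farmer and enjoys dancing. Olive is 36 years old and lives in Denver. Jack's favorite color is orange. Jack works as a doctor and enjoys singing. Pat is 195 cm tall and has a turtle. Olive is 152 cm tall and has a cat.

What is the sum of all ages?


62+45+36 = 143

143


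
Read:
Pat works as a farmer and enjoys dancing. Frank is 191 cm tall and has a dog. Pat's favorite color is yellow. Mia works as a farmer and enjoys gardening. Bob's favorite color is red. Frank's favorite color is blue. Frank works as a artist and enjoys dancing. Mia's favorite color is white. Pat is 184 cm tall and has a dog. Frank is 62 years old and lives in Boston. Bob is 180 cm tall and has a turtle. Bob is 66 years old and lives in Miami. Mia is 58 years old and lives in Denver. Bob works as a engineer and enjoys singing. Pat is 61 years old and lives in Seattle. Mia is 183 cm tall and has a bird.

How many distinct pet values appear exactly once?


Unique pet values: 2

2


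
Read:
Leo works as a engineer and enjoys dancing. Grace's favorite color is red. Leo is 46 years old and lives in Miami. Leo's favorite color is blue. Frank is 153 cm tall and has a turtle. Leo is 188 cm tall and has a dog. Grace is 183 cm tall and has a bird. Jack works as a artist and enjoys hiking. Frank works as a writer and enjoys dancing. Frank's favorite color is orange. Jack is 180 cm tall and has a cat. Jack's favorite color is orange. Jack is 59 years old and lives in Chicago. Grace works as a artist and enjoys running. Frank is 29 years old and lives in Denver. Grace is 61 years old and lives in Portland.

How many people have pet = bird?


Count: 1

1


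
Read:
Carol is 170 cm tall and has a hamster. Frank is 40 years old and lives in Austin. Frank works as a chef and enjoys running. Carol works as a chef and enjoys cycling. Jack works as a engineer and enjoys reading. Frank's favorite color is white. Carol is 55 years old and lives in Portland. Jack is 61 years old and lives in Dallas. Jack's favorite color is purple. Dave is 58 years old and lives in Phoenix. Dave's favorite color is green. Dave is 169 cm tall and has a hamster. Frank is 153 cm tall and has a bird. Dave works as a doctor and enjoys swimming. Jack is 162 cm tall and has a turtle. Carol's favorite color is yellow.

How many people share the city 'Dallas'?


Count: 1

1


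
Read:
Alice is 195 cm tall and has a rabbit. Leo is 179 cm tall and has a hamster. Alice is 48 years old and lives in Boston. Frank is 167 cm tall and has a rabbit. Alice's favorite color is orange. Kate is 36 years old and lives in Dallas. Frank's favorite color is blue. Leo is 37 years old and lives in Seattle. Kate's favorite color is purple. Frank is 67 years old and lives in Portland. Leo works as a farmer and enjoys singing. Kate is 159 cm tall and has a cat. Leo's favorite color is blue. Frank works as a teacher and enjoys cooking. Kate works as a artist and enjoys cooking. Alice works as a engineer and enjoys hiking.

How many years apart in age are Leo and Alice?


37 vs 48, diff = 11

11


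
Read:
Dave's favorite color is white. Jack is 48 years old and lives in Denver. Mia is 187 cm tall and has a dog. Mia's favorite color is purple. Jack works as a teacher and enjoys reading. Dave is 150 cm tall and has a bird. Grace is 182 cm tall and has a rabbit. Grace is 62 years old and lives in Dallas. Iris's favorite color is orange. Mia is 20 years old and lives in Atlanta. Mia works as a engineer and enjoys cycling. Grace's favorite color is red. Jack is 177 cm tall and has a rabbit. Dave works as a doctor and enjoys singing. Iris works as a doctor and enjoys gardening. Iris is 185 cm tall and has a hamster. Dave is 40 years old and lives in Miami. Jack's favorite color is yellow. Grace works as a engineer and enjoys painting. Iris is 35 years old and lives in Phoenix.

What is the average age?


Sum=205, n=5, avg=41

41


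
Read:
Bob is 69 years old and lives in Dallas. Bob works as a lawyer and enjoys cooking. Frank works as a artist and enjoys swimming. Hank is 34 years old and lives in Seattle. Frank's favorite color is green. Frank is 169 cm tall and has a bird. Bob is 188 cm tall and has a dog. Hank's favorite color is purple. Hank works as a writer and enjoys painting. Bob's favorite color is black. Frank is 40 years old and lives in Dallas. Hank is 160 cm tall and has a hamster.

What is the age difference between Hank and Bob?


|34 - 69| = 35

35


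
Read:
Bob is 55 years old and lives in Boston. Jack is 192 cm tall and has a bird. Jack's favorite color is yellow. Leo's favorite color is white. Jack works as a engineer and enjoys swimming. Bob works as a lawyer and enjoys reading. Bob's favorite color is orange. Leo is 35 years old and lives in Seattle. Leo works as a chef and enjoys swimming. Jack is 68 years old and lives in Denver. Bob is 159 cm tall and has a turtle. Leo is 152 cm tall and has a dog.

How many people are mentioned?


People: Bob, Jack, Leo. Count = 3

3


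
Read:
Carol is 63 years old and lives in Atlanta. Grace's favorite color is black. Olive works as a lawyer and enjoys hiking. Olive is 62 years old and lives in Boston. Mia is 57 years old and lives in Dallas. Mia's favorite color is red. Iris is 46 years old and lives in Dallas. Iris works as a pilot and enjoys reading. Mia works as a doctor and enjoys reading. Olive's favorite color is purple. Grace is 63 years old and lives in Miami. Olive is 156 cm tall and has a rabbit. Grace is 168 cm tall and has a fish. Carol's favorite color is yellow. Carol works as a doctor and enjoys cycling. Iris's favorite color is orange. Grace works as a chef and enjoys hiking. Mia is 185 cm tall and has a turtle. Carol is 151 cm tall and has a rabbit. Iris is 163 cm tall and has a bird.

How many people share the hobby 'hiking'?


Count: 2

2


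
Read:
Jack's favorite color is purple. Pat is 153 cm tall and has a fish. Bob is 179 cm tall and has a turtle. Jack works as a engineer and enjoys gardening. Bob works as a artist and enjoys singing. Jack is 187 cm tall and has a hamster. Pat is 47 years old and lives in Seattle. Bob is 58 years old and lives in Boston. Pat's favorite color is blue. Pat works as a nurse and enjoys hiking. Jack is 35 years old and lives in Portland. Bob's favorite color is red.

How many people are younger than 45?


Filter: 1

1


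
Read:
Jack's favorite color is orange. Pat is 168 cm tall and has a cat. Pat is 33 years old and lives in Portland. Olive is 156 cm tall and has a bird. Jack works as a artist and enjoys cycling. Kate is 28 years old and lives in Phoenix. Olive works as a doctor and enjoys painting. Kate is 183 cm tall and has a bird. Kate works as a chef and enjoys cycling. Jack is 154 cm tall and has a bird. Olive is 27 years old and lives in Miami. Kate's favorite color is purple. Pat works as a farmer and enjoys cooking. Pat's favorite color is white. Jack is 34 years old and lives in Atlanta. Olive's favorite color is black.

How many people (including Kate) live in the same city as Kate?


Kate lives in Phoenix. Count = 1

1


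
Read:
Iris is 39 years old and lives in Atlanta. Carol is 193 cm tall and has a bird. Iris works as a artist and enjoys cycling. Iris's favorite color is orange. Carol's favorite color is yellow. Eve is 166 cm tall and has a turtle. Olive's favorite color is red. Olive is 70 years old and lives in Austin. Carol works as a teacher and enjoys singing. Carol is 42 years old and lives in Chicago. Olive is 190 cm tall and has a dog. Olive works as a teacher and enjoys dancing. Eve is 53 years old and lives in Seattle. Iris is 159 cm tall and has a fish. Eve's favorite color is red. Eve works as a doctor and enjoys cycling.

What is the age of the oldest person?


Oldest: Olive at 70

70


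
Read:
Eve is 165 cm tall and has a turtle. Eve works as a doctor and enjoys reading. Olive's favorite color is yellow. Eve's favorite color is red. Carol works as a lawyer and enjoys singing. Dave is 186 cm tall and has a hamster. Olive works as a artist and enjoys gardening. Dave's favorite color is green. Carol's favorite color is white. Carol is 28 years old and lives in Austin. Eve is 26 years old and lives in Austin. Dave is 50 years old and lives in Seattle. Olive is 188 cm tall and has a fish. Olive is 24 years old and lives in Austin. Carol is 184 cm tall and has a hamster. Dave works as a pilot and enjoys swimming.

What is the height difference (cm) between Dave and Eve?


|186 - 165| = 21

21


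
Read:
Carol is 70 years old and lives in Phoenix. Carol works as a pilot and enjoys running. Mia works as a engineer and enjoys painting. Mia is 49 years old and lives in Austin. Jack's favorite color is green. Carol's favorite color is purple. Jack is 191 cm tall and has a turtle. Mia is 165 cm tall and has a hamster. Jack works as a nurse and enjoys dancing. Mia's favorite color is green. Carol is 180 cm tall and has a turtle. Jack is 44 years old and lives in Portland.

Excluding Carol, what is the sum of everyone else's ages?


Sum (excluding Carol): 93

93


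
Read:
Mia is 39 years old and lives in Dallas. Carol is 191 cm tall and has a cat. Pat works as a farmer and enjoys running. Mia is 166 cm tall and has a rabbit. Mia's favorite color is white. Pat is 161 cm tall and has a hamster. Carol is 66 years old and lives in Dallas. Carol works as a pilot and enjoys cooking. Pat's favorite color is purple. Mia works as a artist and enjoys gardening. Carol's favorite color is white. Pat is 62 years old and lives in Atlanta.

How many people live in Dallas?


Count in Dallas: 2

2


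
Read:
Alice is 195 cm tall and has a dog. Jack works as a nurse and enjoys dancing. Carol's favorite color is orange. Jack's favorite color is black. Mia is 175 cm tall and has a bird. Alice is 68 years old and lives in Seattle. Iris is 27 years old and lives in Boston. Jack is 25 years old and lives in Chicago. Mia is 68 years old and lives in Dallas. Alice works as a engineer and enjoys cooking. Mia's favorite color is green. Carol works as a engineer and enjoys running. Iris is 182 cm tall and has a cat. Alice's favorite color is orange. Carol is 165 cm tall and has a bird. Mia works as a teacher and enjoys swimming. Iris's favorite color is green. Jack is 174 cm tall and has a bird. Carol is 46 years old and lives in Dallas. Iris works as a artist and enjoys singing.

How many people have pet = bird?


Count: 3

3


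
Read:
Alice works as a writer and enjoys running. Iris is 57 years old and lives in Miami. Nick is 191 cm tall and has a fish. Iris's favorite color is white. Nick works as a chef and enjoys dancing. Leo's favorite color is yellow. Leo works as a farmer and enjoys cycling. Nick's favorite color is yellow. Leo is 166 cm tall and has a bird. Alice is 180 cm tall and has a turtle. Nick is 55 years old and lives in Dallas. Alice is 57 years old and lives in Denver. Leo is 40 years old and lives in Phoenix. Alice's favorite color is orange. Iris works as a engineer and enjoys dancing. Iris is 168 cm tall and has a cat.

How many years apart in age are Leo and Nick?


40 vs 55, diff = 15

15


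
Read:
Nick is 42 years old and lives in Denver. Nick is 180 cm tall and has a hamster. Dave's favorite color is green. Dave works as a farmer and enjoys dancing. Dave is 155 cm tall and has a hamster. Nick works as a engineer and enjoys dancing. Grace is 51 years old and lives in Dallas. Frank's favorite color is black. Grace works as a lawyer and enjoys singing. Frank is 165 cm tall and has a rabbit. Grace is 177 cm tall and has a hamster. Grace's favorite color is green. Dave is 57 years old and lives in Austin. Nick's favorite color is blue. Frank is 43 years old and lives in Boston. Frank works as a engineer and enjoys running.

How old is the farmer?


The farmer is Dave, age 57

57


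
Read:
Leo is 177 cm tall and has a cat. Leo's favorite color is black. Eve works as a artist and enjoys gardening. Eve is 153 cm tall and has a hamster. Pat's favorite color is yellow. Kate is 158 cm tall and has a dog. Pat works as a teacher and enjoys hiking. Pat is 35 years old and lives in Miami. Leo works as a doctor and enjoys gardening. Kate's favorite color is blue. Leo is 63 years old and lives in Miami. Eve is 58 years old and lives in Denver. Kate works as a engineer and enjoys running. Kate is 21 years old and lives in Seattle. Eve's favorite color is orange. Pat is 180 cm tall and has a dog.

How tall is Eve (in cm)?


Eve is 153 cm tall

153


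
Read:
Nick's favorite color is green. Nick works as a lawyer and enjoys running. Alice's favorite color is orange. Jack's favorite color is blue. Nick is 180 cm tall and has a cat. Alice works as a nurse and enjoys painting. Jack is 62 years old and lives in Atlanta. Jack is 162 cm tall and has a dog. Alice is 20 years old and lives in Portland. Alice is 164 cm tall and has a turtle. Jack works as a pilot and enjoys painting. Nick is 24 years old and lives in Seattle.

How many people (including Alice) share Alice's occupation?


Alice is a nurse. Count = 1

1


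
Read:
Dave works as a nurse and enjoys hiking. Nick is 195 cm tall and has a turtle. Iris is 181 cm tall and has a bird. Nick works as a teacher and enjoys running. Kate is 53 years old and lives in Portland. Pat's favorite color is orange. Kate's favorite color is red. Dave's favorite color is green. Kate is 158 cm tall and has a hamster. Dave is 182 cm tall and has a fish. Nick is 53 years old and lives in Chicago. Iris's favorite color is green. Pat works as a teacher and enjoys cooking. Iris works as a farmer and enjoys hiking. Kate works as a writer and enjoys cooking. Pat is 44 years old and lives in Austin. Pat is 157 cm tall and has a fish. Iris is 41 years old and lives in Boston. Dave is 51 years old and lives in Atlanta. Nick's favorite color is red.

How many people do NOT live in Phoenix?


Not in Phoenix: 5

5


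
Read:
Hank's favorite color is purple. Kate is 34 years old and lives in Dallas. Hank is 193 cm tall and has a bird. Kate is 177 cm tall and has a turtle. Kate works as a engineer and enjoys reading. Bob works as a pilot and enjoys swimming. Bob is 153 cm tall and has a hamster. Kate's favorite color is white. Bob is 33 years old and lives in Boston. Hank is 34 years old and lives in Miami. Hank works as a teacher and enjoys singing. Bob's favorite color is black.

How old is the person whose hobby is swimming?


Person with hobby=swimming is Bob, age 33

33


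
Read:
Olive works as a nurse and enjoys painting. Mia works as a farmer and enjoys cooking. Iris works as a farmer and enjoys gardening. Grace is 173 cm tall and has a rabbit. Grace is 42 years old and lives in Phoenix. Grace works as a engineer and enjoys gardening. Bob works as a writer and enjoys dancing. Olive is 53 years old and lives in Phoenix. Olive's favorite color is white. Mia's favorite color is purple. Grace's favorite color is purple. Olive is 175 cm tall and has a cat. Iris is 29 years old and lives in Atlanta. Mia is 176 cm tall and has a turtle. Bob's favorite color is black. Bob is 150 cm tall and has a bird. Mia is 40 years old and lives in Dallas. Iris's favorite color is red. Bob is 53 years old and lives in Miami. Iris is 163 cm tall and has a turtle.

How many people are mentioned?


People: Iris, Bob, Olive, Grace, Mia. Count = 5

5


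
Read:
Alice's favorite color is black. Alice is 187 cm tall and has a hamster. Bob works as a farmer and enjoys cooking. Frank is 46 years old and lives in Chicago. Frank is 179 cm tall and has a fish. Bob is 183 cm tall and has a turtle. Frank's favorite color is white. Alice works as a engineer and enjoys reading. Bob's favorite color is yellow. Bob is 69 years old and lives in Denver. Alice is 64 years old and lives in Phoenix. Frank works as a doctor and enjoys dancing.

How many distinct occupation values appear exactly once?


Unique occupation values: 3

3


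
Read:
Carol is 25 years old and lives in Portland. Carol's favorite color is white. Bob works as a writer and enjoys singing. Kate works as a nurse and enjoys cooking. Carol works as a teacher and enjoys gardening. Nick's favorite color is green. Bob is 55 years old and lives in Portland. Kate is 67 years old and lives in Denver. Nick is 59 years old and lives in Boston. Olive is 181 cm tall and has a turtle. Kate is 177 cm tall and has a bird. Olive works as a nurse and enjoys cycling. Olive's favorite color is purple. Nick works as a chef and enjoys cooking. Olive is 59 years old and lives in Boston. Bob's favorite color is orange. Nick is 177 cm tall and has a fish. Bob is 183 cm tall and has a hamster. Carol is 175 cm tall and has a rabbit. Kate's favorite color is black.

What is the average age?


Sum=265, n=5, avg=53

53


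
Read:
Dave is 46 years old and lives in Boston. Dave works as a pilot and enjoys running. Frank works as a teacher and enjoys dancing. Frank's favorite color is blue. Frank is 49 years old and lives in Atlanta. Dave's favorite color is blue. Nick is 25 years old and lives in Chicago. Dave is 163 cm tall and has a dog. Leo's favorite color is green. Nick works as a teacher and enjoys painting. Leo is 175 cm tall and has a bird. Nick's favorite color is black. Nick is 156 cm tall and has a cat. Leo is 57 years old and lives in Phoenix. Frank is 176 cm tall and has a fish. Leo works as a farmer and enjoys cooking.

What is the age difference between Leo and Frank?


|57 - 49| = 8

8


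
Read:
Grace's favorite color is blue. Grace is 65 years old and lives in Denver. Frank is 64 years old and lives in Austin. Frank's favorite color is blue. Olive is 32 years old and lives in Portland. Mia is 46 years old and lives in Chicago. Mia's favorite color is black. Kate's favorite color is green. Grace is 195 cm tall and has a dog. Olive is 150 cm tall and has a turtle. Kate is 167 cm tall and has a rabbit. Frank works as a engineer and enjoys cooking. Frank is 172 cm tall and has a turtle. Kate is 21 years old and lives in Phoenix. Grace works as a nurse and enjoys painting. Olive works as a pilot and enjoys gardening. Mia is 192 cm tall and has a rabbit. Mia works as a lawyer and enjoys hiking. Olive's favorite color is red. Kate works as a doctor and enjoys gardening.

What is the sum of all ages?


65+64+46+32+21 = 228

228


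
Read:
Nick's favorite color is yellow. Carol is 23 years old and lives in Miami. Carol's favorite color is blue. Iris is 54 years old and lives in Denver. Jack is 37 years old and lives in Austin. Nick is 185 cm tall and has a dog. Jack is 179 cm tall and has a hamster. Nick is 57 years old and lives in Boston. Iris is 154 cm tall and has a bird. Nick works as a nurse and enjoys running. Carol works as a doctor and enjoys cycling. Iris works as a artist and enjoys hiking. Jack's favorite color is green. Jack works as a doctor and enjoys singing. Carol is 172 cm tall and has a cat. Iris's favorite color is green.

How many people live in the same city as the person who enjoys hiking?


Person with hobby hiking is Iris, city Denver. Count = 1

1


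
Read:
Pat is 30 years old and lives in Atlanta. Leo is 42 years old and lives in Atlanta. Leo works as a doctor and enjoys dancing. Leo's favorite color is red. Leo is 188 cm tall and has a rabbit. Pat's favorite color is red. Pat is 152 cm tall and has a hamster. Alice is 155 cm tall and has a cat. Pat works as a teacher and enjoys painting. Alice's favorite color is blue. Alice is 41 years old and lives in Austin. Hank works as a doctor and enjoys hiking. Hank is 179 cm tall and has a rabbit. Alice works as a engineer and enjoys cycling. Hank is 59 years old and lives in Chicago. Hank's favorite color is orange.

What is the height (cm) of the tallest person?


Tallest: Leo at 188 cm

188


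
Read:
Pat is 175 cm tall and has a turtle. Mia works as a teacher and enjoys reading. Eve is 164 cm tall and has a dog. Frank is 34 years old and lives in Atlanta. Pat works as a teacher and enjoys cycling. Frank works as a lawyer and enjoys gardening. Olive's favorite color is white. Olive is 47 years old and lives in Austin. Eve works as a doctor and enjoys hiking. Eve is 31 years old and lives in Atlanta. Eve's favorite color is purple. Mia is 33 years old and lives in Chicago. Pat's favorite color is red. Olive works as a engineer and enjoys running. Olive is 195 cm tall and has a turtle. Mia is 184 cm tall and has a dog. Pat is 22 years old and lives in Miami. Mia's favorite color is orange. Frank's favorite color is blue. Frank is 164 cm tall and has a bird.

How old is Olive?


Olive is 47 years old

47


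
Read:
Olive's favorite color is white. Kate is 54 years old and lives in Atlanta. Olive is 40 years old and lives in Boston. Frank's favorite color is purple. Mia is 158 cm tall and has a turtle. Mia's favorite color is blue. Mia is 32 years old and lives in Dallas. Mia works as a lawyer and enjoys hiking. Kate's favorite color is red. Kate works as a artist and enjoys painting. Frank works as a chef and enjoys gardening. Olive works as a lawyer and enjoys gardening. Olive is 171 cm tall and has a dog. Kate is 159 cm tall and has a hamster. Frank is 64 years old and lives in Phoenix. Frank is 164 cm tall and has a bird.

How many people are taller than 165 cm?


Taller than 165: 1

1


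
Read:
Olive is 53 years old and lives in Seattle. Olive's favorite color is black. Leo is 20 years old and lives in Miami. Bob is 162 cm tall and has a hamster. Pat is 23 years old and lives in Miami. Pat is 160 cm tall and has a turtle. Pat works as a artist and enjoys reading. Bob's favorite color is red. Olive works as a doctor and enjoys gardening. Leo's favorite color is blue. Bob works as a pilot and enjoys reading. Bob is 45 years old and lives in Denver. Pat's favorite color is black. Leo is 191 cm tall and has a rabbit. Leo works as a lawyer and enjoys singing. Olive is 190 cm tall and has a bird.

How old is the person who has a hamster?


Person with hamster is Bob, age 45

45


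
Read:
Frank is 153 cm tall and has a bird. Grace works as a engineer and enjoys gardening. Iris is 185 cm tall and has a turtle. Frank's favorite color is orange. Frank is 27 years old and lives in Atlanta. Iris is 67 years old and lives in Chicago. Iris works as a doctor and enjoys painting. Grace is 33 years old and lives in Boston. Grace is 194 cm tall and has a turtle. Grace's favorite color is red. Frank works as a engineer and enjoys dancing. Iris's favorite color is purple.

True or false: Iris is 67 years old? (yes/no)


Iris is actually 67. yes

yes


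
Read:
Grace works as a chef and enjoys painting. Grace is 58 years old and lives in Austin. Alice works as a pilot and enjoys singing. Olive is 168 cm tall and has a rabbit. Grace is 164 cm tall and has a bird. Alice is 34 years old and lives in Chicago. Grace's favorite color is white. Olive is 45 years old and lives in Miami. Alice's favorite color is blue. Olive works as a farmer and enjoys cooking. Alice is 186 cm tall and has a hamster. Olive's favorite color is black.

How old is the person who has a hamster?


Person with hamster is Alice, age 34

34


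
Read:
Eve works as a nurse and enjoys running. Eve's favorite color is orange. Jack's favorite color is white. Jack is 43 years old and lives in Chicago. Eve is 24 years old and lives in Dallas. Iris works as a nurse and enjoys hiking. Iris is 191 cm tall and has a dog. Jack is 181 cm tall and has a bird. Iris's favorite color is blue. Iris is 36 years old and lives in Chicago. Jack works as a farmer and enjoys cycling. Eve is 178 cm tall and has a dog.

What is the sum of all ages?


36+43+24 = 103

103


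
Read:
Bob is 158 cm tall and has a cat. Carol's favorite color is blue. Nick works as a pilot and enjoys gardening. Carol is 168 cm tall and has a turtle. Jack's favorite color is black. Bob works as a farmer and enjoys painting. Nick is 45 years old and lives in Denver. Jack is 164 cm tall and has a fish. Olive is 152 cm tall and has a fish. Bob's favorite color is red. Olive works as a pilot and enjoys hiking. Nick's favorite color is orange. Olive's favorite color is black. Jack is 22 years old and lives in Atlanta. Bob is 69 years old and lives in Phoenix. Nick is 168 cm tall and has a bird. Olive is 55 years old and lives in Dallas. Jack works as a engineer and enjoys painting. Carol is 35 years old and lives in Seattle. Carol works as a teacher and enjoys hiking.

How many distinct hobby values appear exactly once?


Unique hobby values: 1

1


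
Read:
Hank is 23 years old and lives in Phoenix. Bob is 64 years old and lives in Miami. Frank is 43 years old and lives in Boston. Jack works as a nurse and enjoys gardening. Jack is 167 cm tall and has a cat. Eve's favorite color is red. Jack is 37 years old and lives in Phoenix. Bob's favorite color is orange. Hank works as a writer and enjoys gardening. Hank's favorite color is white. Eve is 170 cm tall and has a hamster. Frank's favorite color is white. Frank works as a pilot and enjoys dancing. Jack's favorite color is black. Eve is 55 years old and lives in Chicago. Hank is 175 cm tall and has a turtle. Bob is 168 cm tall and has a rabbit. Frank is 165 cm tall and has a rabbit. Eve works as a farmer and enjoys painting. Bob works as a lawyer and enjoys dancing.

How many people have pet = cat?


Count: 1

1


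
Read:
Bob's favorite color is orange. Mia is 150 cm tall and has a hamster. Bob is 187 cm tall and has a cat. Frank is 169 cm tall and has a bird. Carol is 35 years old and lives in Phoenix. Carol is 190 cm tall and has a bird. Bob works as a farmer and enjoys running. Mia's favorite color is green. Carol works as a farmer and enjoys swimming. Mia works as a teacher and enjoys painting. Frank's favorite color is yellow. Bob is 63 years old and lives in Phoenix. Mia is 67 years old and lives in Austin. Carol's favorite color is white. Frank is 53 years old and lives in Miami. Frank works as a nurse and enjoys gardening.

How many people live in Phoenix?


Count in Phoenix: 2

2


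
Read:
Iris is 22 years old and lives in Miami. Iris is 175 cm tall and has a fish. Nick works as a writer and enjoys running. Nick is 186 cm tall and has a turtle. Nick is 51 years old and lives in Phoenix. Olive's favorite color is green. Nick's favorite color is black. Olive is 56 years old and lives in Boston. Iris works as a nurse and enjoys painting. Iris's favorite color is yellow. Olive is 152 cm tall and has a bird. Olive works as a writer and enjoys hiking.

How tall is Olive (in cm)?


Olive is 152 cm tall

152


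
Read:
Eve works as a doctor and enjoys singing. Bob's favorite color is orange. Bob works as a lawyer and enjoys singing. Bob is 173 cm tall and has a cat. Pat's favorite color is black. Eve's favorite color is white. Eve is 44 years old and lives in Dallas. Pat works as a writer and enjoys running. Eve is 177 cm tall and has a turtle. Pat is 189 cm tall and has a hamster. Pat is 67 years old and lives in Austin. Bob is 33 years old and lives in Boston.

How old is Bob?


Bob is 33 years old

33


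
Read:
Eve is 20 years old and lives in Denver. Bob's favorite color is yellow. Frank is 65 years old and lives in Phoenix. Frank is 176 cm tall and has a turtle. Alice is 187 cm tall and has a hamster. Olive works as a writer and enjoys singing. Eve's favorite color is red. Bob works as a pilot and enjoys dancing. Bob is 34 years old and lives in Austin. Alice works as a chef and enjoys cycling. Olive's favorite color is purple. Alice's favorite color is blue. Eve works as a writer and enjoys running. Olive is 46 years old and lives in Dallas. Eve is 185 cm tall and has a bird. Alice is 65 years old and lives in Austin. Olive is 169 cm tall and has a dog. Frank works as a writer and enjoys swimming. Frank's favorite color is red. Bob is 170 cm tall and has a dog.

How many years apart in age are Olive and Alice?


46 vs 65, diff = 19

19
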